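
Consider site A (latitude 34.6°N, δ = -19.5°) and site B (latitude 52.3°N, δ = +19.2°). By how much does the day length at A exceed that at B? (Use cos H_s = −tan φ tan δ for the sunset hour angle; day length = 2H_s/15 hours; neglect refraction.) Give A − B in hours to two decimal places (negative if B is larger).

A: H_s = arccos(−tan 34.6° · tan -19.5°) = 75.86°, so 2H_s/15 = 10.1147 h.
B: H_s = arccos(−tan 52.3° · tan 19.2°) = 116.78°, so 2H_s/15 = 15.5707 h.
A − B = 10.1147 − 15.5707 = -5.4560 h.

-5.46 h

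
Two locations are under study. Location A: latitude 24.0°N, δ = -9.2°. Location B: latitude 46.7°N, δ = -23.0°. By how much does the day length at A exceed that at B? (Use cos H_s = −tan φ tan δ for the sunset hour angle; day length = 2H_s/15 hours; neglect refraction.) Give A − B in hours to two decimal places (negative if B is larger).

+3.02 h

A: H_s = arccos(−tan 24.0° · tan -9.2°) = 85.86°, so 2H_s/15 = 11.4480 h.
B: H_s = arccos(−tan 46.7° · tan -23.0°) = 63.23°, so 2H_s/15 = 8.4307 h.
A − B = 11.4480 − 8.4307 = 3.0173 h.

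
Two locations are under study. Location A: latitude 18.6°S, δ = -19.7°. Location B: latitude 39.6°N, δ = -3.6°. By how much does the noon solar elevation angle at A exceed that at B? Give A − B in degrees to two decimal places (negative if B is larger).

+42.10°

A: 90° − |-18.6 − (-19.7)| = 88.90°.
B: 90° − |39.6 − (-3.6)| = 46.80°.
A − B = 88.90 − 46.80 = 42.10°.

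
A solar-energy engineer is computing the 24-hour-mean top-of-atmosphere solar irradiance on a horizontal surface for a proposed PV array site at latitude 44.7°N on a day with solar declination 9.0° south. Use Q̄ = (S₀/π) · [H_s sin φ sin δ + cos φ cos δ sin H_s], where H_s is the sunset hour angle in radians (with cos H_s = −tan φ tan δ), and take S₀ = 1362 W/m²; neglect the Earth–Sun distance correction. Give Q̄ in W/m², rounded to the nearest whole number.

233 W/m²

cos H_s = −tan(44.7°) · tan(-9.0°) = 0.1567, so H_s = arccos(0.1567) = 80.98°. In radians, H_s = 1.4134.
H_s sin φ sin δ = 1.4134 × 0.7034 × -0.1564 = -0.1555.
cos φ cos δ sin H_s = 0.7108 × 0.9877 × 0.9876 = 0.6934.
Q̄ = (1362/π) × (-0.1555 + 0.6934) = 433.54 × 0.5379 = 233.20 W/m².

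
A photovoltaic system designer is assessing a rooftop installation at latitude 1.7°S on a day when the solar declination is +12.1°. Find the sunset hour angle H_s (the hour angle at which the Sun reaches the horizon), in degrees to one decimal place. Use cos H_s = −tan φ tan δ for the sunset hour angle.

89.6°

cos H_s = −tan(-1.7°) · tan(12.1°) = 0.0064, so H_s = arccos(0.0064) = 89.63°.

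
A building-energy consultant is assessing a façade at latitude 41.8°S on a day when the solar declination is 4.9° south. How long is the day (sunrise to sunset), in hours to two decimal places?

The sunset hour angle satisfies cos H_s = −tan φ tan δ = -0.0767, giving H_s = 94.40°.
Day length = 2 H_s / 15° h⁻¹ = 188.80° / 15 = 12.587 h.

12.59 hours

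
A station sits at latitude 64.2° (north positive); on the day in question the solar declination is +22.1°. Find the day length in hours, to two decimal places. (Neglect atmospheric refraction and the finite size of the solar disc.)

−tan φ tan δ = −(2.0686)(0.4061) = -0.8401; H_s = arccos(-0.8401) = 147.15°.
Day length = 2 H_s / 15° h⁻¹ = 294.30° / 15 = 19.620 h.

19.62 hours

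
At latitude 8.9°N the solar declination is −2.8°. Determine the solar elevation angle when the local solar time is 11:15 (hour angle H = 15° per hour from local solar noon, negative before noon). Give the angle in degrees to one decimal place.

Hour angle H = 15° × (11.25 − 12) = -11.25°.
cos θ_z = sin φ sin δ + cos φ cos δ cos H = (0.1547)(-0.0488) + (0.9880)(0.9988)(0.9808) = 0.9603.
θ_z = arccos(0.9603) = 16.20°, so the elevation is 90° − 16.20° = 73.80°.

73.8°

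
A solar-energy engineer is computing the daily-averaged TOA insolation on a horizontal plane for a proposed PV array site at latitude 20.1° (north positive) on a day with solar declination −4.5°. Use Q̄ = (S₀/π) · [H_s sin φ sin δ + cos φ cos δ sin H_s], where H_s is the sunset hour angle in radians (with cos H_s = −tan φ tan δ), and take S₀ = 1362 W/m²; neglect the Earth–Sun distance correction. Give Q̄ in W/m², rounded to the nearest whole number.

388 W/m²

−tan φ tan δ = −(0.3659)(-0.0787) = 0.0288; H_s = arccos(0.0288) = 88.35°. In radians, H_s = 1.5420.
H_s sin φ sin δ = 1.5420 × 0.3437 × -0.0785 = -0.0416.
cos φ cos δ sin H_s = 0.9391 × 0.9969 × 0.9996 = 0.9358.
Q̄ = (1362/π) × (-0.0416 + 0.9358) = 433.54 × 0.8942 = 387.67 W/m².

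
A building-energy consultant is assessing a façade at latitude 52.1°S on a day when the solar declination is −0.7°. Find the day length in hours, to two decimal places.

12.12 hours

−tan φ tan δ = −(-1.2846)(-0.0122) = -0.0157; H_s = arccos(-0.0157) = 90.90°.
Day length = 2 H_s / 15° h⁻¹ = 181.80° / 15 = 12.120 h.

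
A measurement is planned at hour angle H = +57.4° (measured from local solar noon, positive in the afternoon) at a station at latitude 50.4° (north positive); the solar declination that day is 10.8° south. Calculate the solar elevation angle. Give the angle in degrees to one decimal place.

11.1°

cos θ_z = sin(50.4°) sin(-10.8°) + cos(50.4°) cos(-10.8°) cos(57.40°) = -0.1444 + 0.3373 = 0.1929.
θ_z = arccos(0.1929) = 78.88°, so the elevation is 90° − 78.88° = 11.12°.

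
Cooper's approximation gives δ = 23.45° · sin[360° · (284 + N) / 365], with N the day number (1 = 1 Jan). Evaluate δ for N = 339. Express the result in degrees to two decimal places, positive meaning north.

-22.59°

360 × (284 + 339) / 365 = 614.466°; sin(614.466°) = -0.9635.
δ = 23.45 × -0.9635 = -22.594° ≈ -22.59°.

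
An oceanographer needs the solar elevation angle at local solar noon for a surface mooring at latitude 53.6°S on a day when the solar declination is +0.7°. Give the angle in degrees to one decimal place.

35.7°

At local solar noon the hour angle is zero, so the elevation is 90° − |φ − δ| = 90° − |-53.6° − (0.7°)| = 90° − 54.3° = 35.7°.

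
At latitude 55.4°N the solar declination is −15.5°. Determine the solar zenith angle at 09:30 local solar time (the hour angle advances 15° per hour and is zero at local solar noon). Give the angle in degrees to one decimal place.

Hour angle H = 15° × (9.5 − 12) = -37.50°.
cos θ_z = sin(55.4°) sin(-15.5°) + cos(55.4°) cos(-15.5°) cos(-37.50°) = -0.2200 + 0.4341 = 0.2141.
θ_z = arccos(0.2141) = 77.64°.

77.6°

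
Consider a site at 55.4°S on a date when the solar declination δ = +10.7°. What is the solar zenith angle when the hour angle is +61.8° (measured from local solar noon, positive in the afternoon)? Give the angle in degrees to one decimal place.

83.6°

cos θ_z = sin φ sin δ + cos φ cos δ cos H = (-0.8231)(0.1857) + (0.5678)(0.9826)(0.4726) = 0.1108.
θ_z = arccos(0.1108) = 83.64°.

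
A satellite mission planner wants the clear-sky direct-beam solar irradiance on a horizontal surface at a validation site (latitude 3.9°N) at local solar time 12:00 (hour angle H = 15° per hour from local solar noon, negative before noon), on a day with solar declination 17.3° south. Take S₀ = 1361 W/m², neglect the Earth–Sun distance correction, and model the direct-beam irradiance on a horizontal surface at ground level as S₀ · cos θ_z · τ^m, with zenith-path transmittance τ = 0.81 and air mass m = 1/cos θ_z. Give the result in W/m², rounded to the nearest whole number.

1012 W/m²

Hour angle H = 15° × (12 − 12) = 0.00°.
cos θ_z = sin(3.9°) sin(-17.3°) + cos(3.9°) cos(-17.3°) cos(0.00°) = -0.0202 + 0.9525 = 0.9323.
Air mass m = 1/cos θ_z = 1/0.9323 = 1.073; τ^m = 0.81^1.073 = 0.7976.
Surface direct beam = 1361 × 0.9323 × 0.7976 = 1012.04 W/m².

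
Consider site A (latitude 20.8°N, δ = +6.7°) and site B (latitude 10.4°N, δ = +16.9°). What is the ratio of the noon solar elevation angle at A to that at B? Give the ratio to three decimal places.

0.909

A: 90° − |20.8 − (6.7)| = 75.90°.
B: 90° − |10.4 − (16.9)| = 83.50°.
Ratio A/B = 75.9000 / 83.5000 = 0.9090.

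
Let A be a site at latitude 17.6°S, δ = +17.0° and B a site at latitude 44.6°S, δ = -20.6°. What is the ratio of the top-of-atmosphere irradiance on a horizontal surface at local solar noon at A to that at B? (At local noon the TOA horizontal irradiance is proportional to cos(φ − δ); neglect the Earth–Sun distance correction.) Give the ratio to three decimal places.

0.901

A: cos θ_z = cos(-17.6° − (17.0°)) = 0.8231.
B: cos θ_z = cos(-44.6° − (-20.6°)) = 0.9135.
Ratio A/B = 0.8231 / 0.9135 = 0.9010.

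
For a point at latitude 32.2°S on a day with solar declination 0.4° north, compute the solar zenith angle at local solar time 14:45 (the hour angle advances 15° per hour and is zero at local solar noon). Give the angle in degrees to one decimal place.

Hour angle H = 15° × (14.75 − 12) = 41.25°.
cos θ_z = sin φ sin δ + cos φ cos δ cos H = (-0.5329)(0.0070) + (0.8462)(1.0000)(0.7518) = 0.6324.
θ_z = arccos(0.6324) = 50.77°.

50.8°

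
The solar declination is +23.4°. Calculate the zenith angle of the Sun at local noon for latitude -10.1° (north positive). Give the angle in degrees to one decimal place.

33.5°

At local solar noon the hour angle is zero, so the zenith angle is |φ − δ| = |-10.1° − (23.4°)| = 33.5°.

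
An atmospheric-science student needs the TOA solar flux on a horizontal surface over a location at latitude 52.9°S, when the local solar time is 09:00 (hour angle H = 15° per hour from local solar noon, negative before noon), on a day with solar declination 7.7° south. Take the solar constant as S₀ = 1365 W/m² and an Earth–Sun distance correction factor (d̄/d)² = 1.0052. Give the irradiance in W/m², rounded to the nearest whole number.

727 W/m²

Hour angle H = 15° × (9 − 12) = -45.00°.
cos θ_z = sin(-52.9°) sin(-7.7°) + cos(-52.9°) cos(-7.7°) cos(-45.00°) = 0.1069 + 0.4227 = 0.5296.
Top-of-atmosphere irradiance = S₀ (d̄/d)² cos θ_z = 1365 × 1.0052 × 0.5296 = 726.66 W/m².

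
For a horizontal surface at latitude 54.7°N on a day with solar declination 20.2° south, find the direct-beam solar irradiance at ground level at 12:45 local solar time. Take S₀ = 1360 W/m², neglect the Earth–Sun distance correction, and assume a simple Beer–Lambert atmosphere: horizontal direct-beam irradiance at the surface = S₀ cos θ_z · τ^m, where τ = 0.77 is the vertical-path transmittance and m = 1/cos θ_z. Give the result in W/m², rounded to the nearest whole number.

Hour angle H = 15° × (12.75 − 12) = 11.25°.
With φ = 54.7°, δ = -20.2°, H = 11.25°: sin φ sin δ = -0.2818, cos φ cos δ cos H = 0.5319, so cos θ_z = 0.2501.
Air mass m = 1/cos θ_z = 1/0.2501 = 3.998; τ^m = 0.77^3.998 = 0.3517.
Surface direct beam = 1360 × 0.2501 × 0.3517 = 119.63 W/m².

120 W/m²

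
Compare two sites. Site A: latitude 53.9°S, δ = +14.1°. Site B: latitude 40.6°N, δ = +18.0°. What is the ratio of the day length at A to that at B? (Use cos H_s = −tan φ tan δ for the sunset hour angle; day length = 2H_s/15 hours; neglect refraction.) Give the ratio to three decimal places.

A: H_s = arccos(−tan -53.9° · tan 14.1°) = 69.85°, so 2H_s/15 = 9.3133 h.
B: H_s = arccos(−tan 40.6° · tan 18.0°) = 106.17°, so 2H_s/15 = 14.1560 h.
Ratio A/B = 9.3133 / 14.1560 = 0.6579.

0.658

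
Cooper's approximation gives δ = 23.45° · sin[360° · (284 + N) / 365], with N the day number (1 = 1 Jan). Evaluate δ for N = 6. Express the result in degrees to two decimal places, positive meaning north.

360 × (284 + 6) / 365 = 286.027°; sin(286.027°) = -0.9611.
δ = 23.45 × -0.9611 = -22.538° ≈ -22.54°.

-22.54°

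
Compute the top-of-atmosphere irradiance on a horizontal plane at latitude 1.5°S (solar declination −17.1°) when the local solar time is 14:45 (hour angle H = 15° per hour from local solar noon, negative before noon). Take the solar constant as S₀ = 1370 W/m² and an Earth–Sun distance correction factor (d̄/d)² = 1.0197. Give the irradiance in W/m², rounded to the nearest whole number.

Hour angle H = 15° × (14.75 − 12) = 41.25°.
cos θ_z = sin φ sin δ + cos φ cos δ cos H = (-0.0262)(-0.2940) + (0.9997)(0.9558)(0.7518) = 0.7261.
Top-of-atmosphere irradiance = S₀ (d̄/d)² cos θ_z = 1370 × 1.0197 × 0.7261 = 1014.35 W/m².

1014 W/m²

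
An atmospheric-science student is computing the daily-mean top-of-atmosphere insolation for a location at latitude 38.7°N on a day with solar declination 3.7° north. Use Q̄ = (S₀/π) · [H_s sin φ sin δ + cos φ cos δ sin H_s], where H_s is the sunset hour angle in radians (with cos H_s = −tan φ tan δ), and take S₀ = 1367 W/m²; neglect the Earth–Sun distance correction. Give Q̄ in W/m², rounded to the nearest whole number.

367 W/m²

cos H_s = −tan(38.7°) · tan(3.7°) = -0.0518, so H_s = arccos(-0.0518) = 92.97°. In radians, H_s = 1.6226.
H_s sin φ sin δ = 1.6226 × 0.6252 × 0.0645 = 0.0654.
cos φ cos δ sin H_s = 0.7804 × 0.9979 × 0.9987 = 0.7777.
Q̄ = (1367/π) × (0.0654 + 0.7777) = 435.13 × 0.8431 = 366.86 W/m².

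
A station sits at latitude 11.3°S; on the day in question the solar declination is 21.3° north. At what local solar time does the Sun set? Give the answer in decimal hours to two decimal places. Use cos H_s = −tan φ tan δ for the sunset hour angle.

17.70 h

−tan φ tan δ = −(-0.1998)(0.3899) = 0.0779; H_s = arccos(0.0779) = 85.53°.
Sunset is at 12 + H_s/15 = 12 + 5.702 = 17.702 h local solar time.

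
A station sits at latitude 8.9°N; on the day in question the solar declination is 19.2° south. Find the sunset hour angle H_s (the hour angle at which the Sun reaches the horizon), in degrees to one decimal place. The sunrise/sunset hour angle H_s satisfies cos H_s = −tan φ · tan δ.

86.9°

−tan φ tan δ = −(0.1566)(-0.3482) = 0.0545; H_s = arccos(0.0545) = 86.88°.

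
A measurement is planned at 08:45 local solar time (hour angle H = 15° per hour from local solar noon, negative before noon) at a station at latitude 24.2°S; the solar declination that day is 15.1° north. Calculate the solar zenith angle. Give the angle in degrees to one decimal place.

Hour angle H = 15° × (8.75 − 12) = -48.75°.
With φ = -24.2°, δ = 15.1°, H = -48.75°: sin φ sin δ = -0.1068, cos φ cos δ cos H = 0.5806, so cos θ_z = 0.4738.
θ_z = arccos(0.4738) = 61.72°.

61.7°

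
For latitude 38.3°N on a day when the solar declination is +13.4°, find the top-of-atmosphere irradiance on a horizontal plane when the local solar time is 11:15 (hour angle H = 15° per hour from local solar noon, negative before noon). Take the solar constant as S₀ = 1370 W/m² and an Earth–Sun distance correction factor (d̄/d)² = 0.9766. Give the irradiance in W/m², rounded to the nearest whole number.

Hour angle H = 15° × (11.25 − 12) = -11.25°.
cos θ_z = sin φ sin δ + cos φ cos δ cos H = (0.6198)(0.2317) + (0.7848)(0.9728)(0.9808) = 0.8924.
Top-of-atmosphere irradiance = S₀ (d̄/d)² cos θ_z = 1370 × 0.9766 × 0.8924 = 1193.98 W/m².

1194 W/m²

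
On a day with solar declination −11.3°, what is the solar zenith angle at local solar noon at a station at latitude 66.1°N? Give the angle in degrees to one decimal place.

At local solar noon the hour angle is zero, so the zenith angle is |φ − δ| = |66.1° − (-11.3°)| = 77.4°.

77.4°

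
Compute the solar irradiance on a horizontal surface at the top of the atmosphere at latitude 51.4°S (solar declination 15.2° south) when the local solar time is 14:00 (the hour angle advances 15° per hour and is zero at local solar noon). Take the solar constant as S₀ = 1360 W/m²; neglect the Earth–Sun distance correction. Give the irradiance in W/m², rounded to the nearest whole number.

988 W/m²

Hour angle H = 15° × (14 − 12) = 30.00°.
cos θ_z = sin φ sin δ + cos φ cos δ cos H = (-0.7815)(-0.2622) + (0.6239)(0.9650)(0.8660) = 0.7263.
Top-of-atmosphere irradiance = S₀ cos θ_z = 1360 × 0.7263 = 987.77 W/m².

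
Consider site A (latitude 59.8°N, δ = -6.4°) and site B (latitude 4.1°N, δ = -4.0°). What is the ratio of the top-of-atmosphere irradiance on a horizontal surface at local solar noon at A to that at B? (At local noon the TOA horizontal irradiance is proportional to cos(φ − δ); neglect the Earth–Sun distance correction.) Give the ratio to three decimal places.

0.408

A: cos θ_z = cos(59.8° − (-6.4°)) = 0.4035.
B: cos θ_z = cos(4.1° − (-4.0°)) = 0.9900.
Ratio A/B = 0.4035 / 0.9900 = 0.4076.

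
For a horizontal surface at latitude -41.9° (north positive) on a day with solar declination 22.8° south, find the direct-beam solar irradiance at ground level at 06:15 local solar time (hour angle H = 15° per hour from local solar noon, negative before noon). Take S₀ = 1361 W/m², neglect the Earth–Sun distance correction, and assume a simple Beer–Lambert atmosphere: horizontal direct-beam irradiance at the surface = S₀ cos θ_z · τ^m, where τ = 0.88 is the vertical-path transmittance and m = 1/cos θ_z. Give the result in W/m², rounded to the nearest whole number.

Hour angle H = 15° × (6.25 − 12) = -86.25°.
With φ = -41.9°, δ = -22.8°, H = -86.25°: sin φ sin δ = 0.2588, cos φ cos δ cos H = 0.0449, so cos θ_z = 0.3037.
Air mass m = 1/cos θ_z = 1/0.3037 = 3.293; τ^m = 0.88^3.293 = 0.6564.
Surface direct beam = 1361 × 0.3037 × 0.6564 = 271.31 W/m².

271 W/m²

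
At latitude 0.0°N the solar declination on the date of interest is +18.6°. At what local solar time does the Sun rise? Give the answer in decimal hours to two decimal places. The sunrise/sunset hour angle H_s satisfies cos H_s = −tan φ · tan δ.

6.00 h

The sunset hour angle satisfies cos H_s = −tan φ tan δ = 0.0000, giving H_s = 90.00°.
Sunrise is at 12 − H_s/15 = 12 − 6.000 = 6.000 h local solar time.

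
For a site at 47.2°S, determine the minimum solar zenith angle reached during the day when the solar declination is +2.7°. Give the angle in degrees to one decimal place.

At local solar noon the hour angle is zero, so the zenith angle is |φ − δ| = |-47.2° − (2.7°)| = 49.9°.

49.9°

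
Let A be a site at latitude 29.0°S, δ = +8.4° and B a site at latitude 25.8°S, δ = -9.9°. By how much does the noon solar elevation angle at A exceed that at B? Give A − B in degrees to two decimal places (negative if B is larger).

A: 90° − |-29.0 − (8.4)| = 52.60°.
B: 90° − |-25.8 − (-9.9)| = 74.10°.
A − B = 52.60 − 74.10 = -21.50°.

-21.50°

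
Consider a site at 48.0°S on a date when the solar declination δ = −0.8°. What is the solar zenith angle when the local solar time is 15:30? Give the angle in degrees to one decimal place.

65.3°

Hour angle H = 15° × (15.5 − 12) = 52.50°.
cos θ_z = sin φ sin δ + cos φ cos δ cos H = (-0.7431)(-0.0140) + (0.6691)(0.9999)(0.6088) = 0.4177.
θ_z = arccos(0.4177) = 65.31°.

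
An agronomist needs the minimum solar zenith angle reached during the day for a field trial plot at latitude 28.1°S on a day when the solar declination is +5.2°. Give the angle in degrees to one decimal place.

At local solar noon the hour angle is zero, so the zenith angle is |φ − δ| = |-28.1° − (5.2°)| = 33.3°.

33.3°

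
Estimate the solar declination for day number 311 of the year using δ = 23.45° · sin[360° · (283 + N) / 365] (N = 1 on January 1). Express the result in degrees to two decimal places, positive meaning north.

360 × (283 + 311) / 365 = 585.863°; sin(585.863°) = -0.7177.
δ = 23.45 × -0.7177 = -16.830° ≈ -16.83°.

-16.83°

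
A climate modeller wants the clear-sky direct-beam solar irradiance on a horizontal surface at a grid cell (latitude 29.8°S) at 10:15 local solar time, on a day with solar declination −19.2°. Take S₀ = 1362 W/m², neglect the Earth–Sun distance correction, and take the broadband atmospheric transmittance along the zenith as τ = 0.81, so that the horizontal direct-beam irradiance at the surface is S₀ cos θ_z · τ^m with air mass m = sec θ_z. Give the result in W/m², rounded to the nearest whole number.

Hour angle H = 15° × (10.25 − 12) = -26.25°.
cos θ_z = sin φ sin δ + cos φ cos δ cos H = (-0.4970)(-0.3289) + (0.8678)(0.9444)(0.8969) = 0.8985.
Air mass m = 1/cos θ_z = 1/0.8985 = 1.113; τ^m = 0.81^1.113 = 0.7909.
Surface direct beam = 1362 × 0.8985 × 0.7909 = 967.87 W/m².

968 W/m²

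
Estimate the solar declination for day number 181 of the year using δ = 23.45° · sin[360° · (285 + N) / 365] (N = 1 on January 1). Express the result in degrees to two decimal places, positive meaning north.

+23.12°

360 × (285 + 181) / 365 = 459.616°; sin(459.616°) = 0.9859.
δ = 23.45 × 0.9859 = 23.119° ≈ +23.12°.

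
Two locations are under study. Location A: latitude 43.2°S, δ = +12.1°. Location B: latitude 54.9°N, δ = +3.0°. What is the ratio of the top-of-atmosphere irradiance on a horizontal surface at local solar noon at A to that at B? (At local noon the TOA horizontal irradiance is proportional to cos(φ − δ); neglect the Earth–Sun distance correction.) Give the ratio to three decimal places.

0.923

A: cos θ_z = cos(-43.2° − (12.1°)) = 0.5693.
B: cos θ_z = cos(54.9° − (3.0°)) = 0.6170.
Ratio A/B = 0.5693 / 0.6170 = 0.9227.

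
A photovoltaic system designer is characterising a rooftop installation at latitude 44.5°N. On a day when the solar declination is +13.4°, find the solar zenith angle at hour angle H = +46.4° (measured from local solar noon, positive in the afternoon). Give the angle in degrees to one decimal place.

50.1°

cos θ_z = sin(44.5°) sin(13.4°) + cos(44.5°) cos(13.4°) cos(46.40°) = 0.1624 + 0.4785 = 0.6409.
θ_z = arccos(0.6409) = 50.14°.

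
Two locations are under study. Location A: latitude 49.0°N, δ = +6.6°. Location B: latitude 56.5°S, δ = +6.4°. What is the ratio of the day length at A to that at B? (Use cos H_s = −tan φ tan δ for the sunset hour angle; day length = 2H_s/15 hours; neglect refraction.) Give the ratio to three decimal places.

A: H_s = arccos(−tan 49.0° · tan 6.6°) = 97.65°, so 2H_s/15 = 13.0200 h.
B: H_s = arccos(−tan -56.5° · tan 6.4°) = 80.24°, so 2H_s/15 = 10.6987 h.
Ratio A/B = 13.0200 / 10.6987 = 1.2170.

1.217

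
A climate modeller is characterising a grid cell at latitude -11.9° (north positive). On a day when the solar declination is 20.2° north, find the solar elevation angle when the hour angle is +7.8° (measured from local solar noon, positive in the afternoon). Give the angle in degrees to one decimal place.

57.0°

cos θ_z = sin φ sin δ + cos φ cos δ cos H = (-0.2062)(0.3453) + (0.9785)(0.9385)(0.9907) = 0.8386.
θ_z = arccos(0.8386) = 33.01°, so the elevation is 90° − 33.01° = 56.99°.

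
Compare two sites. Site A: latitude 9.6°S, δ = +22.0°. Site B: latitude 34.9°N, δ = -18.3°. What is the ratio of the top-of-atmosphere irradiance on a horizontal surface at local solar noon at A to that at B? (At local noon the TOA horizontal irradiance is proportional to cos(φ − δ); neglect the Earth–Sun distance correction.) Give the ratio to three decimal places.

1.422

A: cos θ_z = cos(-9.6° − (22.0°)) = 0.8517.
B: cos θ_z = cos(34.9° − (-18.3°)) = 0.5990.
Ratio A/B = 0.8517 / 0.5990 = 1.4219.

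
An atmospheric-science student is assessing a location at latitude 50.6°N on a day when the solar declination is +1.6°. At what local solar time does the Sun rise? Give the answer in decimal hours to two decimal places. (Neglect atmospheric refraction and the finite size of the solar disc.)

−tan φ tan δ = −(1.2174)(0.0279) = -0.0340; H_s = arccos(-0.0340) = 91.95°.
Sunrise is at 12 − H_s/15 = 12 − 6.130 = 5.870 h local solar time.

5.87 h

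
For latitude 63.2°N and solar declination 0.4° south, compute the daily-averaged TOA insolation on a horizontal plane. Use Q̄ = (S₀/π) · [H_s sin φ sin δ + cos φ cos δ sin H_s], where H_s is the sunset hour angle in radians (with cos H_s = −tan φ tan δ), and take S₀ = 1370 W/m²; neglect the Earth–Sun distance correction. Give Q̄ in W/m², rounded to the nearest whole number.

The sunset hour angle satisfies cos H_s = −tan φ tan δ = 0.0138, giving H_s = 89.21°. In radians, H_s = 1.5570.
H_s sin φ sin δ = 1.5570 × 0.8926 × -0.0070 = -0.0097.
cos φ cos δ sin H_s = 0.4509 × 1.0000 × 0.9999 = 0.4509.
Q̄ = (1370/π) × (-0.0097 + 0.4509) = 436.08 × 0.4412 = 192.40 W/m².

192 W/m²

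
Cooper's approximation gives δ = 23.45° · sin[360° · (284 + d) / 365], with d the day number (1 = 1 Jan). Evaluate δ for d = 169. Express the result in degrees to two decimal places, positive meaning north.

360 × (284 + 169) / 365 = 446.795°; sin(446.795°) = 0.9984.
δ = 23.45 × 0.9984 = 23.412° ≈ +23.41°.

+23.41°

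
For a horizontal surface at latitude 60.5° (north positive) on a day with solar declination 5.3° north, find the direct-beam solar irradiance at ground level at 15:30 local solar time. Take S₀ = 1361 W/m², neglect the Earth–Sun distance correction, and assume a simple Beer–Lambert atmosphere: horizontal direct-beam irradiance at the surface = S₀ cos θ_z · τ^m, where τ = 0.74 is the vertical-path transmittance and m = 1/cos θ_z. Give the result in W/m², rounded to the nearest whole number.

Hour angle H = 15° × (15.5 − 12) = 52.50°.
cos θ_z = sin(60.5°) sin(5.3°) + cos(60.5°) cos(5.3°) cos(52.50°) = 0.0804 + 0.2985 = 0.3789.
Air mass m = 1/cos θ_z = 1/0.3789 = 2.639; τ^m = 0.74^2.639 = 0.4518.
Surface direct beam = 1361 × 0.3789 × 0.4518 = 232.99 W/m².

233 W/m²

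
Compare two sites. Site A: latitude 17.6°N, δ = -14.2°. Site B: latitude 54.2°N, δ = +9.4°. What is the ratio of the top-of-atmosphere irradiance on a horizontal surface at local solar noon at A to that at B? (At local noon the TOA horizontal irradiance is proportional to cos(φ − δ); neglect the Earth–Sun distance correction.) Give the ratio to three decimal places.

1.198

A: cos θ_z = cos(17.6° − (-14.2°)) = 0.8499.
B: cos θ_z = cos(54.2° − (9.4°)) = 0.7096.
Ratio A/B = 0.8499 / 0.7096 = 1.1977.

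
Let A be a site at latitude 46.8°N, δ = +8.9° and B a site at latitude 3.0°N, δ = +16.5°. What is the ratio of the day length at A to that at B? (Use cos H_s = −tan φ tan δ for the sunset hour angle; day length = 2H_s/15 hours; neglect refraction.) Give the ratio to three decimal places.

1.096

A: H_s = arccos(−tan 46.8° · tan 8.9°) = 99.60°, so 2H_s/15 = 13.2800 h.
B: H_s = arccos(−tan 3.0° · tan 16.5°) = 90.89°, so 2H_s/15 = 12.1187 h.
Ratio A/B = 13.2800 / 12.1187 = 1.0958.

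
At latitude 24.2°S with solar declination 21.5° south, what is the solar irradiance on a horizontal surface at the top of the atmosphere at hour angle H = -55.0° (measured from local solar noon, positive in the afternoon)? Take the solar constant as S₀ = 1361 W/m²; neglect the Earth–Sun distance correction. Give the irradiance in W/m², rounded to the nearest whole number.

867 W/m²

cos θ_z = sin φ sin δ + cos φ cos δ cos H = (-0.4099)(-0.3665) + (0.9121)(0.9304)(0.5736) = 0.6370.
Top-of-atmosphere irradiance = S₀ cos θ_z = 1361 × 0.6370 = 866.96 W/m².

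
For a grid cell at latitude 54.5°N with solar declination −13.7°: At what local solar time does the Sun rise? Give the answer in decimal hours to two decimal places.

7.33 h

The sunset hour angle satisfies cos H_s = −tan φ tan δ = 0.3418, giving H_s = 70.01°.
Sunrise is at 12 − H_s/15 = 12 − 4.667 = 7.333 h local solar time.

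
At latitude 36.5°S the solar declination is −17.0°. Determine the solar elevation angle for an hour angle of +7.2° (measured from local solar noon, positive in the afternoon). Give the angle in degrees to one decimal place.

With φ = -36.5°, δ = -17.0°, H = 7.20°: sin φ sin δ = 0.1739, cos φ cos δ cos H = 0.7627, so cos θ_z = 0.9366.
θ_z = arccos(0.9366) = 20.51°, so the elevation is 90° − 20.51° = 69.49°.

69.5°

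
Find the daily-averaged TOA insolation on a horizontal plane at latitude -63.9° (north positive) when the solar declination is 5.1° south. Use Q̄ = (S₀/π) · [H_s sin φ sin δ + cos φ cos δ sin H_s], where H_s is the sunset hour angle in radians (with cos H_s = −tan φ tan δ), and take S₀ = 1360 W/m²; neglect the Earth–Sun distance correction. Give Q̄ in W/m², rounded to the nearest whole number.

The sunset hour angle satisfies cos H_s = −tan φ tan δ = -0.1822, giving H_s = 100.50°. In radians, H_s = 1.7541.
H_s sin φ sin δ = 1.7541 × -0.8980 × -0.0889 = 0.1400.
cos φ cos δ sin H_s = 0.4399 × 0.9960 × 0.9832 = 0.4308.
Q̄ = (1360/π) × (0.1400 + 0.4308) = 432.90 × 0.5708 = 247.10 W/m².

247 W/m²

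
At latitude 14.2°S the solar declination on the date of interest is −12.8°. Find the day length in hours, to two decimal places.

cos H_s = −tan(-14.2°) · tan(-12.8°) = -0.0575, so H_s = arccos(-0.0575) = 93.30°.
Day length = 2 H_s / 15° h⁻¹ = 186.60° / 15 = 12.440 h.

12.44 hours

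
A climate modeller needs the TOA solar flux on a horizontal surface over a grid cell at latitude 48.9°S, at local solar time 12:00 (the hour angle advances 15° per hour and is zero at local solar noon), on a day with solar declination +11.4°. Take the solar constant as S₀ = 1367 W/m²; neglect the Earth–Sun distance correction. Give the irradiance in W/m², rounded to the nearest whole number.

Hour angle H = 15° × (12 − 12) = 0.00°.
cos θ_z = sin φ sin δ + cos φ cos δ cos H = (-0.7536)(0.1977) + (0.6574)(0.9803)(1.0000) = 0.4955.
Top-of-atmosphere irradiance = S₀ cos θ_z = 1367 × 0.4955 = 677.35 W/m².

677 W/m²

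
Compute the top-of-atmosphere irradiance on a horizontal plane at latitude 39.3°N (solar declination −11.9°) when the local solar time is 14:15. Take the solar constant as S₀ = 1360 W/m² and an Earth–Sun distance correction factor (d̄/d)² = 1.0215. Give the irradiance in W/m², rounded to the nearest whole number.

693 W/m²

Hour angle H = 15° × (14.25 − 12) = 33.75°.
With φ = 39.3°, δ = -11.9°, H = 33.75°: sin φ sin δ = -0.1306, cos φ cos δ cos H = 0.6296, so cos θ_z = 0.4990.
Top-of-atmosphere irradiance = S₀ (d̄/d)² cos θ_z = 1360 × 1.0215 × 0.4990 = 693.23 W/m².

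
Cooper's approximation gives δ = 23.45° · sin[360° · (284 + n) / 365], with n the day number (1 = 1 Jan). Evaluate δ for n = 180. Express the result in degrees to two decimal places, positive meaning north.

+23.24°

360 × (284 + 180) / 365 = 457.644°; sin(457.644°) = 0.9911.
δ = 23.45 × 0.9911 = 23.241° ≈ +23.24°.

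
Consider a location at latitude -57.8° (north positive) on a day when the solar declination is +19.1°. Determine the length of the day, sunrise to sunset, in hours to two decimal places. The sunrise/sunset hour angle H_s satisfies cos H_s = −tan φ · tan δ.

−tan φ tan δ = −(-1.5880)(0.3463) = 0.5499; H_s = arccos(0.5499) = 56.64°.
Day length = 2 H_s / 15° h⁻¹ = 113.28° / 15 = 7.552 h.

7.55 hours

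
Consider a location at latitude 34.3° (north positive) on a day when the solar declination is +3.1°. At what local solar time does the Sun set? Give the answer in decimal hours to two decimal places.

18.14 h

The sunset hour angle satisfies cos H_s = −tan φ tan δ = -0.0369, giving H_s = 92.11°.
Sunset is at 12 + H_s/15 = 12 + 6.141 = 18.141 h local solar time.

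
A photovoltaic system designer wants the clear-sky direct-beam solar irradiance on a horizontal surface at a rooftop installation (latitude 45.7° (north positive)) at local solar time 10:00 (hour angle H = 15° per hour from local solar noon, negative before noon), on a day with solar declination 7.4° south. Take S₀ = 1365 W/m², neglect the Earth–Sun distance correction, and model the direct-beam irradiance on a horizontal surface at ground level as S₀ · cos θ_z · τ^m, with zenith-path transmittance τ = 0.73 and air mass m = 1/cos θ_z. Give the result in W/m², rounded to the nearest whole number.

Hour angle H = 15° × (10 − 12) = -30.00°.
cos θ_z = sin(45.7°) sin(-7.4°) + cos(45.7°) cos(-7.4°) cos(-30.00°) = -0.0922 + 0.5998 = 0.5076.
Air mass m = 1/cos θ_z = 1/0.5076 = 1.970; τ^m = 0.73^1.970 = 0.5380.
Surface direct beam = 1365 × 0.5076 × 0.5380 = 372.77 W/m².

373 W/m²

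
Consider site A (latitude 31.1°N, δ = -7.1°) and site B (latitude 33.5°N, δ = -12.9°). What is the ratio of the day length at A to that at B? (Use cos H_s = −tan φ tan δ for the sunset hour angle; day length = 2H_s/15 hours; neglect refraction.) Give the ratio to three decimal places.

1.054

A: H_s = arccos(−tan 31.1° · tan -7.1°) = 85.69°, so 2H_s/15 = 11.4253 h.
B: H_s = arccos(−tan 33.5° · tan -12.9°) = 81.28°, so 2H_s/15 = 10.8373 h.
Ratio A/B = 11.4253 / 10.8373 = 1.0543.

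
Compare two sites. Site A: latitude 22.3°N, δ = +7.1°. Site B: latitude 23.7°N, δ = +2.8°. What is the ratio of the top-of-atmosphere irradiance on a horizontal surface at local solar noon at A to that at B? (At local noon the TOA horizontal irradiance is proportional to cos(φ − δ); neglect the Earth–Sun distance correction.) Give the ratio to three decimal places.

1.033

A: cos θ_z = cos(22.3° − (7.1°)) = 0.9650.
B: cos θ_z = cos(23.7° − (2.8°)) = 0.9342.
Ratio A/B = 0.9650 / 0.9342 = 1.0330.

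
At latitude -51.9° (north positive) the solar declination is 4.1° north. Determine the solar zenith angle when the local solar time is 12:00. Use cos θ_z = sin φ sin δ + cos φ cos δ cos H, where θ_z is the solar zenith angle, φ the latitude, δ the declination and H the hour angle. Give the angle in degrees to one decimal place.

56.0°

Hour angle H = 15° × (12 − 12) = 0.00°.
cos θ_z = sin(-51.9°) sin(4.1°) + cos(-51.9°) cos(4.1°) cos(0.00°) = -0.0563 + 0.6155 = 0.5592.
θ_z = arccos(0.5592) = 56.00°.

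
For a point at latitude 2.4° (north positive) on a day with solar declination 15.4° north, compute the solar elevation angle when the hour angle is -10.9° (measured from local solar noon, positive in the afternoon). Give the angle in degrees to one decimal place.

73.1°

cos θ_z = sin(2.4°) sin(15.4°) + cos(2.4°) cos(15.4°) cos(-10.90°) = 0.0111 + 0.9459 = 0.9570.
θ_z = arccos(0.9570) = 16.86°, so the elevation is 90° − 16.86° = 73.14°.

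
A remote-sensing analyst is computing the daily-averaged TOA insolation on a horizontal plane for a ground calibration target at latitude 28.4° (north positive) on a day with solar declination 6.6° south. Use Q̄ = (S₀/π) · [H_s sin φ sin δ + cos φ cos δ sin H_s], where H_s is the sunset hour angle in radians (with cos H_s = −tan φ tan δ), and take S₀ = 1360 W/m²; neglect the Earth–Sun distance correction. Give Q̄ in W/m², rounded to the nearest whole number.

The sunset hour angle satisfies cos H_s = −tan φ tan δ = 0.0626, giving H_s = 86.41°. In radians, H_s = 1.5081.
H_s sin φ sin δ = 1.5081 × 0.4756 × -0.1149 = -0.0824.
cos φ cos δ sin H_s = 0.8796 × 0.9934 × 0.9980 = 0.8720.
Q̄ = (1360/π) × (-0.0824 + 0.8720) = 432.90 × 0.7896 = 341.82 W/m².

342 W/m²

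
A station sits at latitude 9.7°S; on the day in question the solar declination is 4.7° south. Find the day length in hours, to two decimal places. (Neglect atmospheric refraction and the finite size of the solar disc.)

The sunset hour angle satisfies cos H_s = −tan φ tan δ = -0.0141, giving H_s = 90.81°.
Day length = 2 H_s / 15° h⁻¹ = 181.62° / 15 = 12.108 h.

12.11 hours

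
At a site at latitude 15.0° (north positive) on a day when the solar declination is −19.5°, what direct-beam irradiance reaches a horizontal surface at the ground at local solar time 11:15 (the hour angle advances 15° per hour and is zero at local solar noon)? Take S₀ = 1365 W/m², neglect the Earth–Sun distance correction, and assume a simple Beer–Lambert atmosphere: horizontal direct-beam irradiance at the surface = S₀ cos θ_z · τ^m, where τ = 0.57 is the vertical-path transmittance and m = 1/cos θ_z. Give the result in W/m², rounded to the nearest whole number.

Hour angle H = 15° × (11.25 − 12) = -11.25°.
cos θ_z = sin φ sin δ + cos φ cos δ cos H = (0.2588)(-0.3338) + (0.9659)(0.9426)(0.9808) = 0.8066.
Air mass m = 1/cos θ_z = 1/0.8066 = 1.240; τ^m = 0.57^1.240 = 0.4981.
Surface direct beam = 1365 × 0.8066 × 0.4981 = 548.41 W/m².

548 W/m²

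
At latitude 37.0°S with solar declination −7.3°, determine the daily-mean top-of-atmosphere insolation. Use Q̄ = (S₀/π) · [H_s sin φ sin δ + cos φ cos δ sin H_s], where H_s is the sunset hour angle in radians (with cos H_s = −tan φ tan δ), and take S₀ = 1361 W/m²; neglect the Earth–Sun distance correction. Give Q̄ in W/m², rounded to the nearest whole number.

−tan φ tan δ = −(-0.7536)(-0.1281) = -0.0965; H_s = arccos(-0.0965) = 95.54°. In radians, H_s = 1.6675.
H_s sin φ sin δ = 1.6675 × -0.6018 × -0.1271 = 0.1275.
cos φ cos δ sin H_s = 0.7986 × 0.9919 × 0.9953 = 0.7884.
Q̄ = (1361/π) × (0.1275 + 0.7884) = 433.22 × 0.9159 = 396.79 W/m².

397 W/m²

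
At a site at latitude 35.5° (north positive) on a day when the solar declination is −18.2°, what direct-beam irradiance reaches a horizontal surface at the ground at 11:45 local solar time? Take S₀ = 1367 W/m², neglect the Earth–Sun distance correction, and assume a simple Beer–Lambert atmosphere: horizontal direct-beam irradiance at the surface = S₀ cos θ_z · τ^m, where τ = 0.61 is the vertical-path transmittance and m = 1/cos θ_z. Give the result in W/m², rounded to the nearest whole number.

349 W/m²

Hour angle H = 15° × (11.75 − 12) = -3.75°.
cos θ_z = sin(35.5°) sin(-18.2°) + cos(35.5°) cos(-18.2°) cos(-3.75°) = -0.1814 + 0.7717 = 0.5903.
Air mass m = 1/cos θ_z = 1/0.5903 = 1.694; τ^m = 0.61^1.694 = 0.4329.
Surface direct beam = 1367 × 0.5903 × 0.4329 = 349.32 W/m².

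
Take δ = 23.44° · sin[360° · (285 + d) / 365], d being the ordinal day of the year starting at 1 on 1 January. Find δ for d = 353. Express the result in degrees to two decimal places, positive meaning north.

360 × (285 + 353) / 365 = 629.260°; sin(629.260°) = -0.9999.
δ = 23.44 × -0.9999 = -23.438° ≈ -23.44°.

-23.44°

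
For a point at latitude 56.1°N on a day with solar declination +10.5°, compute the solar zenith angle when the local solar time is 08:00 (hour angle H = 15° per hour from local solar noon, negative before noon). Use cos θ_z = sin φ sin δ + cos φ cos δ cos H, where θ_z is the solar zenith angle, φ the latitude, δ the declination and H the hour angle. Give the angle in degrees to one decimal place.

64.8°

Hour angle H = 15° × (8 − 12) = -60.00°.
cos θ_z = sin φ sin δ + cos φ cos δ cos H = (0.8300)(0.1822) + (0.5577)(0.9833)(0.5000) = 0.4254.
θ_z = arccos(0.4254) = 64.82°.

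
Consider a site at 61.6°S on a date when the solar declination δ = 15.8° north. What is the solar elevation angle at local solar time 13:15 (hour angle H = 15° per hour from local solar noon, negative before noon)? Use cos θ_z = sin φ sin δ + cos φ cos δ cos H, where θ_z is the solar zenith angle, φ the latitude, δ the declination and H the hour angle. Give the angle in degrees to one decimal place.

Hour angle H = 15° × (13.25 − 12) = 18.75°.
cos θ_z = sin φ sin δ + cos φ cos δ cos H = (-0.8796)(0.2723) + (0.4756)(0.9622)(0.9469) = 0.1938.
θ_z = arccos(0.1938) = 78.83°, so the elevation is 90° − 78.83° = 11.17°.

11.2°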